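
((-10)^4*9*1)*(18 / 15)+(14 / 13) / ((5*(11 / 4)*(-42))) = 231659996 / 2145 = 108000.00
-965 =-965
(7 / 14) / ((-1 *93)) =-1 / 186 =-0.01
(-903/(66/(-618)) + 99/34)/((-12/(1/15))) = -210893/4488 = -46.99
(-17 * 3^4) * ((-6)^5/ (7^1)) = 10707552/ 7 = 1529650.29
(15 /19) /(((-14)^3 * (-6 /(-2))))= -5 /52136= -0.00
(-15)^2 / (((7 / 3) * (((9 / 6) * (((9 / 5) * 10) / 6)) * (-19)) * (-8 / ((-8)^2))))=1200 / 133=9.02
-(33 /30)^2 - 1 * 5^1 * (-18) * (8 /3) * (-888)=-21312121 /100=-213121.21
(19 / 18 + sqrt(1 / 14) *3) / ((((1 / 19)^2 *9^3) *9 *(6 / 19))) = 6859 *sqrt(14) / 183708 + 130321 / 708588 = 0.32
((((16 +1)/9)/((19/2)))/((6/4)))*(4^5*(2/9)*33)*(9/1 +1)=15319040/1539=9953.89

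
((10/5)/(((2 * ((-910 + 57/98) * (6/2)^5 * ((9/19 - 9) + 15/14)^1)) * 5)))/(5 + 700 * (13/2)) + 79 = 77268816748188643/978086287951425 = 79.00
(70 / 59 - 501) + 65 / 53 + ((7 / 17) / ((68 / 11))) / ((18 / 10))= -16219485233 / 32533308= -498.55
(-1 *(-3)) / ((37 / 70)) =210 / 37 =5.68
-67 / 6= -11.17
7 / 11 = 0.64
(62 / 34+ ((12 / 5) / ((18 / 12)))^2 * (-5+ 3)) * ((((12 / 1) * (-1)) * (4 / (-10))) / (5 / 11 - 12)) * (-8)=-2958912 / 269875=-10.96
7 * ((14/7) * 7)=98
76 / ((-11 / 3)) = -228 / 11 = -20.73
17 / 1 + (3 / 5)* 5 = 20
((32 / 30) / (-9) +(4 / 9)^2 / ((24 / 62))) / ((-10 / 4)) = -952 / 6075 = -0.16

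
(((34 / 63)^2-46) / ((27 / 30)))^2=3291249072400 / 1275989841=2579.37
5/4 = 1.25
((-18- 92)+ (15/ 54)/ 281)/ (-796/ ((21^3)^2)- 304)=1060402790475/ 2930594137592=0.36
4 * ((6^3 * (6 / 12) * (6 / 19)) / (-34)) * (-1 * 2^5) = 41472 / 323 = 128.40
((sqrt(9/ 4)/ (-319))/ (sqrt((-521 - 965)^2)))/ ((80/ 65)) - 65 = -985990759/ 15169088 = -65.00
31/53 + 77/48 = 5569/2544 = 2.19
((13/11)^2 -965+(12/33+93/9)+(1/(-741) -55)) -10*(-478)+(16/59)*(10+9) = 6660540505/1763333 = 3777.24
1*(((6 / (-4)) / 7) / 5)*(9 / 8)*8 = -27 / 70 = -0.39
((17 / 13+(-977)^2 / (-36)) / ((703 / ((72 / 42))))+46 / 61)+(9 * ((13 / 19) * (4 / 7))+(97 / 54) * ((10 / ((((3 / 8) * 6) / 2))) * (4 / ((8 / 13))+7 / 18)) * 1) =49.61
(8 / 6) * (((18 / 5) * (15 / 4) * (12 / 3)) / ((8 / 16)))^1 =144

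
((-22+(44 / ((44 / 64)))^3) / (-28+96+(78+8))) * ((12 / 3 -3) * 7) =131061 / 11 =11914.64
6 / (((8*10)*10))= 0.01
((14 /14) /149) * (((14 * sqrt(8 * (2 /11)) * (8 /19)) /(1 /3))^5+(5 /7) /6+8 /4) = 29618.33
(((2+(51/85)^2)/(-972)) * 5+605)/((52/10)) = 2940241/25272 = 116.34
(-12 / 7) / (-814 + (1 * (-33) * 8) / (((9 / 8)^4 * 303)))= 3975966 / 1889182757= 0.00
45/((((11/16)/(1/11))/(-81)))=-58320/121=-481.98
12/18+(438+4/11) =14488/33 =439.03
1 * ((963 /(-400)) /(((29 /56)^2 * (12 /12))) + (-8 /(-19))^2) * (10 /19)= -133584856 /28842095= -4.63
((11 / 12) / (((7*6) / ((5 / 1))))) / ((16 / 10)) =275 / 4032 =0.07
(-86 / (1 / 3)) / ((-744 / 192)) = 2064 / 31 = 66.58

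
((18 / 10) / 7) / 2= 9 / 70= 0.13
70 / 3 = 23.33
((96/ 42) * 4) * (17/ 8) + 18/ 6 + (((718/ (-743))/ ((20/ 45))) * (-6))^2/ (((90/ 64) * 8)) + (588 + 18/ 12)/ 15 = 594001589/ 7728686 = 76.86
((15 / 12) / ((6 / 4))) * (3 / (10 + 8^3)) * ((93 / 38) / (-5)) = -31 / 13224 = -0.00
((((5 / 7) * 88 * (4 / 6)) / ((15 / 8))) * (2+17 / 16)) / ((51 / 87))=17864 / 153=116.76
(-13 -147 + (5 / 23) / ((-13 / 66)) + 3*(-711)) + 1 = -685638 / 299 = -2293.10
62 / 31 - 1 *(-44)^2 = -1934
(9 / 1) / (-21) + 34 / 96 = -25 / 336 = -0.07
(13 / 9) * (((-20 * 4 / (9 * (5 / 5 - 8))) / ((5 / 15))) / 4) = 260 / 189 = 1.38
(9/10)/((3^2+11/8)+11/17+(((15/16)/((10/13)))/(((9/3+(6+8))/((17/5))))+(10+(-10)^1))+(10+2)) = 2448/63283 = 0.04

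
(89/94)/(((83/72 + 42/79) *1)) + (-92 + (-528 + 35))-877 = -658095718/450307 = -1461.44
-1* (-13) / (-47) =-13 / 47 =-0.28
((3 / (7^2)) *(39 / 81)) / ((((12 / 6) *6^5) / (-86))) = -559 / 3429216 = -0.00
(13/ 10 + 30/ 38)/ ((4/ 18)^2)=32157/ 760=42.31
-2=-2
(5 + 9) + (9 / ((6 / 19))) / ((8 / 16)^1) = 71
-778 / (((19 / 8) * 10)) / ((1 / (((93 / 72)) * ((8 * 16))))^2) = -765601792 / 855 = -895440.69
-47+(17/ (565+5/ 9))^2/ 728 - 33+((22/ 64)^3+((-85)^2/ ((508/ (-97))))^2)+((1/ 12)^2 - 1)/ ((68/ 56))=90706641570542354996088217/ 47661287868356198400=1903151.29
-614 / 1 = -614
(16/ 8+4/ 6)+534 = 1610/ 3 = 536.67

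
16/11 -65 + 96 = 357/11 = 32.45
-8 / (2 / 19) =-76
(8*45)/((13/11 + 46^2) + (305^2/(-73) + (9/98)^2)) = 0.43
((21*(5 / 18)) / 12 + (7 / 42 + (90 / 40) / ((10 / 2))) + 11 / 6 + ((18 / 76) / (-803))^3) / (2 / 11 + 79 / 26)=12200167322840237 / 13380948447566535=0.91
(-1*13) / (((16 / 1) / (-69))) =897 / 16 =56.06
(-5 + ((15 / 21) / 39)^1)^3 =-2515456000 / 20346417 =-123.63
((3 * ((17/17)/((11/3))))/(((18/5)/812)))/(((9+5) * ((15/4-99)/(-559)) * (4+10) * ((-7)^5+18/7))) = -162110/492991521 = -0.00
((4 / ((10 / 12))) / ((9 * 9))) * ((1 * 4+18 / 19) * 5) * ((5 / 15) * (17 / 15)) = 0.55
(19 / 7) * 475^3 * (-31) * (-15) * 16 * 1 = 15149816250000 / 7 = 2164259464285.71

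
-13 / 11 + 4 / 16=-41 / 44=-0.93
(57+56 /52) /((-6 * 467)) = -755 /36426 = -0.02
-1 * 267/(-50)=267/50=5.34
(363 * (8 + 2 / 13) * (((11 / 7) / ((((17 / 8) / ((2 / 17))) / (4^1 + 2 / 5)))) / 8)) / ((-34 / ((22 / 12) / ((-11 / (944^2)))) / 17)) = 1382994950656 / 131495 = 10517471.77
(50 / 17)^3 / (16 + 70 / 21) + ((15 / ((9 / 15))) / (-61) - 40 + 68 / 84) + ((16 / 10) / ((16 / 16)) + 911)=797870059051 / 912565185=874.32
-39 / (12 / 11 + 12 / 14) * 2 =-40.04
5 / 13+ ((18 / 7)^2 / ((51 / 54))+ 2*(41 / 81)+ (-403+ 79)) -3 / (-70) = -2767922449 / 8771490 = -315.56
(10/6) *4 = 20/3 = 6.67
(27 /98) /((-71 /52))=-702 /3479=-0.20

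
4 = 4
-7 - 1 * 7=-14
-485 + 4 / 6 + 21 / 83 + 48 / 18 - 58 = -134314 / 249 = -539.41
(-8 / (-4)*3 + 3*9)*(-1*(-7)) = 231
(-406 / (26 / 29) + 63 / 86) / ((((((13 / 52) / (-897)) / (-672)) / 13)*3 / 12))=-2437480071936 / 43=-56685583068.28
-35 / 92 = -0.38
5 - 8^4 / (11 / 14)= -57289 / 11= -5208.09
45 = 45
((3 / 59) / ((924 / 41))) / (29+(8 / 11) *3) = 41 / 566636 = 0.00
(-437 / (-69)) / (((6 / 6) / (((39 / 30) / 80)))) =247 / 2400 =0.10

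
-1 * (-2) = 2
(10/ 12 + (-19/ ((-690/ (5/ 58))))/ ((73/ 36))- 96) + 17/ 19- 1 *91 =-1028396113/ 5550774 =-185.27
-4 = -4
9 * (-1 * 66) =-594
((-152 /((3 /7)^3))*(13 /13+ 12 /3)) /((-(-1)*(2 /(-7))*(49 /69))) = 428260 /9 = 47584.44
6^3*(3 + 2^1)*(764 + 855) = 1748520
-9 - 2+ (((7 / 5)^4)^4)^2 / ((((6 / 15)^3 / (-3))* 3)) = -741179.87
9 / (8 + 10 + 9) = 0.33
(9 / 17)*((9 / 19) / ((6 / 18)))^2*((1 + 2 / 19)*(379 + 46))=3444525 / 6859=502.19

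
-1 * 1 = -1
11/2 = 5.50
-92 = -92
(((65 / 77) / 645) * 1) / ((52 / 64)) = 16 / 9933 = 0.00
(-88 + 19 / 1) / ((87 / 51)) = -1173 / 29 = -40.45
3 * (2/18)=1/3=0.33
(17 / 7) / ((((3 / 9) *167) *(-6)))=-17 / 2338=-0.01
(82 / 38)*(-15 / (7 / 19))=-615 / 7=-87.86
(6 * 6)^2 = 1296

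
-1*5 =-5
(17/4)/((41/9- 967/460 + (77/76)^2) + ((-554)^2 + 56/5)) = 0.00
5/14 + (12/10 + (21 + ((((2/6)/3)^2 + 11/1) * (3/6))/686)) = 6269281/277830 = 22.57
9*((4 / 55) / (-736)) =-9 / 10120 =-0.00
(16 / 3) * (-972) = -5184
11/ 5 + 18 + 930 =4751/ 5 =950.20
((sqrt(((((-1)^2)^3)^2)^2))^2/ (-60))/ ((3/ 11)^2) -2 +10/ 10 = -661/ 540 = -1.22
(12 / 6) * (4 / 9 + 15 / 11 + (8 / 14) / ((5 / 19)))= 27578 / 3465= 7.96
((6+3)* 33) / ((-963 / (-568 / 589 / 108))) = 1562 / 567207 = 0.00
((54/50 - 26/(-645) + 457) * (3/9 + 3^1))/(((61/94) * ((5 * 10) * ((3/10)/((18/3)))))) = 555516688/590175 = 941.27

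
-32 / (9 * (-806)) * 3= 16 / 1209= 0.01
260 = 260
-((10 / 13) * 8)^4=-40960000 / 28561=-1434.12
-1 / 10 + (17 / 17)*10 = 99 / 10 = 9.90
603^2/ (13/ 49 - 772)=-5938947/ 12605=-471.16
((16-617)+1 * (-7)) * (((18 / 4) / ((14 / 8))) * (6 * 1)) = -65664 / 7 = -9380.57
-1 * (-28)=28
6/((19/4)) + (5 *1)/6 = 2.10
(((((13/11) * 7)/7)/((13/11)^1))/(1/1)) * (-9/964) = -9/964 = -0.01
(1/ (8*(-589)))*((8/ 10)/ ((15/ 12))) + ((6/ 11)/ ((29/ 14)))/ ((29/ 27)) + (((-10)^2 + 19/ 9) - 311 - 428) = -780518228518/ 1225988775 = -636.64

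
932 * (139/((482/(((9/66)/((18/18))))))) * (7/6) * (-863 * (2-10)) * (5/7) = 558999620/2651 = 210863.68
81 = 81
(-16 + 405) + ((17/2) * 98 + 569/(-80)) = 97191/80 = 1214.89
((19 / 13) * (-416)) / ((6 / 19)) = -5776 / 3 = -1925.33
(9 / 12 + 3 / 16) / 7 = 15 / 112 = 0.13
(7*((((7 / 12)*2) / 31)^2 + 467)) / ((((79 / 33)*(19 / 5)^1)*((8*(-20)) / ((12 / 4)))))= -1244041337 / 184635008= -6.74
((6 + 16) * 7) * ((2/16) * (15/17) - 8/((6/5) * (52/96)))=-1660505/884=-1878.40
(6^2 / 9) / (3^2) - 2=-14 / 9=-1.56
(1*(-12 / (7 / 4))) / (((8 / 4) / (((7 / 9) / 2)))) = -4 / 3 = -1.33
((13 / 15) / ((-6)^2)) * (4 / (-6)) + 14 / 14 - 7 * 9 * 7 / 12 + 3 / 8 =-114667 / 3240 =-35.39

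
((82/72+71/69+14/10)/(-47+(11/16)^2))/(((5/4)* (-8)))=472672/61639425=0.01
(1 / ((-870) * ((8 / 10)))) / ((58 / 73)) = -73 / 40368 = -0.00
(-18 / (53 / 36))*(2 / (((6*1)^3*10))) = -3 / 265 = -0.01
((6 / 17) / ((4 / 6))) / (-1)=-9 / 17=-0.53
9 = 9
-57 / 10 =-5.70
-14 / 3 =-4.67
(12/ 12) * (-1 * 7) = -7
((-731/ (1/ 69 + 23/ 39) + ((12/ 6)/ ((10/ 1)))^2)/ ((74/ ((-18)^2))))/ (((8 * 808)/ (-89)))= 118170886797/ 1620363200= 72.93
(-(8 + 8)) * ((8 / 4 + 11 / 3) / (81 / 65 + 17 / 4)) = -16.50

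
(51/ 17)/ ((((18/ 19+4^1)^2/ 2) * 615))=361/ 905690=0.00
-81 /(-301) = 81 /301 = 0.27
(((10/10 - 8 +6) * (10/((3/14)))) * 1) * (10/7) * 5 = -1000/3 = -333.33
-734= -734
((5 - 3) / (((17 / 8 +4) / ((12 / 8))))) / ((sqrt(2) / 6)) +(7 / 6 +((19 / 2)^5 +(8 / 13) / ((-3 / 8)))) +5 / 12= 72 * sqrt(2) / 49 +32189263 / 416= 77380.11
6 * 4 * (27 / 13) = 648 / 13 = 49.85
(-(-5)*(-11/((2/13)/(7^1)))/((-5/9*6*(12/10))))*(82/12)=205205/48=4275.10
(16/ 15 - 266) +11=-3809/ 15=-253.93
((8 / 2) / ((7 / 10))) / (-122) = -20 / 427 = -0.05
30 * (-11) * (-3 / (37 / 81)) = 80190 / 37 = 2167.30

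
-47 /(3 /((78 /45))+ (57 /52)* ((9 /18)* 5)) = -4888 /465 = -10.51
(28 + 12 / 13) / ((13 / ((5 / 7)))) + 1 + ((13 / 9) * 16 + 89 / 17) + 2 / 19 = 106748888 / 3438981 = 31.04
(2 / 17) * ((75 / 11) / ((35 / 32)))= 960 / 1309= 0.73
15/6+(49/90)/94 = 21199/8460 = 2.51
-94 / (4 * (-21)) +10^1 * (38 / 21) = 269 / 14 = 19.21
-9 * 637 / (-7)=819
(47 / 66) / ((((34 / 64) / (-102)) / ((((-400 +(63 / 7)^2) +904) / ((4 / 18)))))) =-3959280 / 11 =-359934.55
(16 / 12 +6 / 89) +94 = 25472 / 267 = 95.40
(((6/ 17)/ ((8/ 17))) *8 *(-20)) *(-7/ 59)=840/ 59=14.24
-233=-233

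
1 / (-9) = -1 / 9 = -0.11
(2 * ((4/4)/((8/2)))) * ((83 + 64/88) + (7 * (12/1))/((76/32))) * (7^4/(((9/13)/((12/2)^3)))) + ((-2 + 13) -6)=9323074441/209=44608011.68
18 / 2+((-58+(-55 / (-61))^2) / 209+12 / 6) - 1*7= 2897963 / 777689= 3.73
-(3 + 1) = -4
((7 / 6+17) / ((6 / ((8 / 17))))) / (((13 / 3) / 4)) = 872 / 663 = 1.32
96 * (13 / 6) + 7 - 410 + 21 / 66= -4283 / 22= -194.68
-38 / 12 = -19 / 6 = -3.17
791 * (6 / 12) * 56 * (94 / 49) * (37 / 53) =1572056 / 53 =29661.43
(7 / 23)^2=49 / 529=0.09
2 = 2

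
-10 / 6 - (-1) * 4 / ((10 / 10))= 7 / 3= 2.33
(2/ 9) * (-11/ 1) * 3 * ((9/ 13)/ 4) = -33/ 26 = -1.27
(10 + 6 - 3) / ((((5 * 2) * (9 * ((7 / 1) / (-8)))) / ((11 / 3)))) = -572 / 945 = -0.61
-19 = -19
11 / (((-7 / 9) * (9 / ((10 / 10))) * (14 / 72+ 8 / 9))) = -1.45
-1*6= -6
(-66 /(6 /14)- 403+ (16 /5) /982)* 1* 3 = -4102281 /2455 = -1670.99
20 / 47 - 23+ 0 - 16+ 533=23238 / 47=494.43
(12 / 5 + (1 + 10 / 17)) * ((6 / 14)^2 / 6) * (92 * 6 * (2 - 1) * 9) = 2526228 / 4165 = 606.54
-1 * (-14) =14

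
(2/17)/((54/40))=40/459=0.09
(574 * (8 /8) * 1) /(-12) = -287 /6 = -47.83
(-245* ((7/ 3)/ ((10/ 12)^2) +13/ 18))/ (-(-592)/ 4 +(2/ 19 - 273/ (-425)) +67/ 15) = -145370995/ 22269696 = -6.53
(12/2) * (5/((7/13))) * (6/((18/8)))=1040/7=148.57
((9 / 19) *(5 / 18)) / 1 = 5 / 38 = 0.13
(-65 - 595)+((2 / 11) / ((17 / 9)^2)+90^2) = 23651922 / 3179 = 7440.05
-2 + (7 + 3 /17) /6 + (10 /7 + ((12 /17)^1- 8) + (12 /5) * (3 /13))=-141913 /23205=-6.12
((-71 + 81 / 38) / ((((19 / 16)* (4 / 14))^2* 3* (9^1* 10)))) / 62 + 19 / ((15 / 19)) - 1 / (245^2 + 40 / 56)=19322825469457 / 804082078980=24.03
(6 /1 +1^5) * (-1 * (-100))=700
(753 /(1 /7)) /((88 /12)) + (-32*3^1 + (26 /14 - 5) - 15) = 604.63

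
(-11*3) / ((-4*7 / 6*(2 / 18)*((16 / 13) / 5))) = 57915 / 224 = 258.55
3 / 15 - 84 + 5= -394 / 5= -78.80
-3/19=-0.16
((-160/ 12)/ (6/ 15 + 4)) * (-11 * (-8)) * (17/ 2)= -6800/ 3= -2266.67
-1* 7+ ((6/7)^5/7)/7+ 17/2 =2486181/1647086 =1.51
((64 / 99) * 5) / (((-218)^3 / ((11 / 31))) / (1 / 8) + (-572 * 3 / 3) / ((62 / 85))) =-4960 / 358423789617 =-0.00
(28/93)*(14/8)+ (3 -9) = -509/93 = -5.47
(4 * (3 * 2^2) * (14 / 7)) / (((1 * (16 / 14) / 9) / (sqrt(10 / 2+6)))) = 756 * sqrt(11) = 2507.37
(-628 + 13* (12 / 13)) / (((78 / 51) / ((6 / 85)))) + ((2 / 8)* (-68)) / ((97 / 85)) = -273181 / 6305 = -43.33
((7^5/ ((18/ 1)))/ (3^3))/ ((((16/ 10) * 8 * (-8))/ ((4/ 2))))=-0.68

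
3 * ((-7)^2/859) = 0.17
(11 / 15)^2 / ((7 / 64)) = 7744 / 1575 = 4.92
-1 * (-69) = 69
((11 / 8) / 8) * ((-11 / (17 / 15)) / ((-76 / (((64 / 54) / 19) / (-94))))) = -605 / 41535216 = -0.00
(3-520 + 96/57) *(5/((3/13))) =-636415/57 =-11165.18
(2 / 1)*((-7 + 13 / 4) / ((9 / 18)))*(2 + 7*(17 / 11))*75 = -14420.45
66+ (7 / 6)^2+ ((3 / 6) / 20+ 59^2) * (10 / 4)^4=156723725 / 1152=136044.90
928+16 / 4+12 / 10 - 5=4641 / 5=928.20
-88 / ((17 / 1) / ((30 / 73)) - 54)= 2640 / 379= 6.97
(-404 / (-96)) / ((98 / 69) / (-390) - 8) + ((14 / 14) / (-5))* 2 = -3987949 / 4307560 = -0.93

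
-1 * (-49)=49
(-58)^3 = -195112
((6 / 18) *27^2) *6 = 1458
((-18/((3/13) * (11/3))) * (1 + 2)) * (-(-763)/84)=-12753/22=-579.68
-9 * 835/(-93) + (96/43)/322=17343603/214613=80.81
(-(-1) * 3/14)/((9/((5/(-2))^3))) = -125/336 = -0.37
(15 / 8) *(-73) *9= -9855 / 8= -1231.88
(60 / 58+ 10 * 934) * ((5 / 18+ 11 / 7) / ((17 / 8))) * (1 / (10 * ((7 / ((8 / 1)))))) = 201975584 / 217413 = 928.99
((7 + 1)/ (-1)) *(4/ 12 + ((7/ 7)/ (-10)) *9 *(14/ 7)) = 176/ 15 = 11.73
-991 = -991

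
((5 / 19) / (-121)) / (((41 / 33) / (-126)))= 1890 / 8569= 0.22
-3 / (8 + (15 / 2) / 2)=-12 / 47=-0.26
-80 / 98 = -40 / 49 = -0.82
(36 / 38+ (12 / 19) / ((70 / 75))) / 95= 216 / 12635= 0.02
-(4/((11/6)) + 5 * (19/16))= -1429/176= -8.12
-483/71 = -6.80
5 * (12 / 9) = 20 / 3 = 6.67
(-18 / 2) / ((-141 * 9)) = 1 / 141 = 0.01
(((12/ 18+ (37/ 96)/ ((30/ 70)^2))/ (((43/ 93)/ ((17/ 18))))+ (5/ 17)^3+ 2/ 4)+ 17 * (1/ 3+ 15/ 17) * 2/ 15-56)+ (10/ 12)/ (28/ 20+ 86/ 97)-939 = -5985899451258941/ 6072699107520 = -985.71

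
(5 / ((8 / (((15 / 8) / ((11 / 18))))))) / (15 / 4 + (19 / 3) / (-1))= -2025 / 2728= -0.74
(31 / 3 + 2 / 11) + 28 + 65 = 3416 / 33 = 103.52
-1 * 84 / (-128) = 21 / 32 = 0.66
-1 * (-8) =8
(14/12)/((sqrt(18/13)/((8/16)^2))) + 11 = 7*sqrt(26)/144 + 11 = 11.25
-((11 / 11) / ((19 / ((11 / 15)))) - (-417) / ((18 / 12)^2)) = -52831 / 285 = -185.37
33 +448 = 481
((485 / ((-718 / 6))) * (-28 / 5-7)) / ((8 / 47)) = 861651 / 2872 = 300.02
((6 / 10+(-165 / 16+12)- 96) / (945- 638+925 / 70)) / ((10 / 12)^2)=-472311 / 1120750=-0.42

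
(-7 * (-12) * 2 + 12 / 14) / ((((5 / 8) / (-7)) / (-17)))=32150.40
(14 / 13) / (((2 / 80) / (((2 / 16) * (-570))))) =-39900 / 13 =-3069.23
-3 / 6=-1 / 2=-0.50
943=943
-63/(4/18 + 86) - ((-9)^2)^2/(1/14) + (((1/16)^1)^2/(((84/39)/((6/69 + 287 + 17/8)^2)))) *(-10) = -1098982214939873/11769970688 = -93371.70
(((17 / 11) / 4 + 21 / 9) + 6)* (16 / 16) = 1151 / 132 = 8.72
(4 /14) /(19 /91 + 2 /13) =26 /33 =0.79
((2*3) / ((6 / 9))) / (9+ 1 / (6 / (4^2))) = 27 / 35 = 0.77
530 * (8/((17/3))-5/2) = -9805/17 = -576.76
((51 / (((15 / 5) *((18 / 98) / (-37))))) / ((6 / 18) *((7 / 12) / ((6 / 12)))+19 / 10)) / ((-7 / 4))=88060 / 103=854.95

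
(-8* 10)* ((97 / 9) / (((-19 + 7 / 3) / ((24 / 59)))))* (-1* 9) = -55872 / 295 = -189.40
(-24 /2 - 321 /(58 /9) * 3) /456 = -3121 /8816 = -0.35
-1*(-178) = 178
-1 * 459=-459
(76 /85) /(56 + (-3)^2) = 76 /5525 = 0.01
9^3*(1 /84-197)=-4020921 /28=-143604.32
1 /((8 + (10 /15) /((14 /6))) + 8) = 7 /114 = 0.06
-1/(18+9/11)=-11/207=-0.05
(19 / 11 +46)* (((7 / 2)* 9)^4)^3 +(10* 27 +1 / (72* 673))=12430925695438036818978741397 / 272904192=45550512083881939120.15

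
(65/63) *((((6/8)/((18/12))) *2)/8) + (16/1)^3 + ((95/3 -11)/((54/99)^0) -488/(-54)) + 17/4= 6244685/1512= 4130.08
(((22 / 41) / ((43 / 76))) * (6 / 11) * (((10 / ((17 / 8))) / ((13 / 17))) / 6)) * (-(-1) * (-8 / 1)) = -97280 / 22919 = -4.24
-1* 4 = -4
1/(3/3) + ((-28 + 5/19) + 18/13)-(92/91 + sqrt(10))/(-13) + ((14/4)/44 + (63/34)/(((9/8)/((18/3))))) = -514893893/33625592 + sqrt(10)/13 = -15.07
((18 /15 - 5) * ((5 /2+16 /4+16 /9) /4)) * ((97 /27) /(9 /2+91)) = -274607 /928260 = -0.30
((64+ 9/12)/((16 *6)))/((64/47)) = 12173/24576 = 0.50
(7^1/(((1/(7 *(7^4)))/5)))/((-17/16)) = -9411920/17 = -553642.35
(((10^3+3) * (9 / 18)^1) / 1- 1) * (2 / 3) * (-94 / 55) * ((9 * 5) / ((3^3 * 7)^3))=-1222 / 321489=-0.00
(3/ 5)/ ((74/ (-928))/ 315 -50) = -87696/ 7308037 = -0.01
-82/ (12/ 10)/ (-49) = 205/ 147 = 1.39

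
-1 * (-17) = 17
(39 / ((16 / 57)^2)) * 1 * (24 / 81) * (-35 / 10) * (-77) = 2529527 / 64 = 39523.86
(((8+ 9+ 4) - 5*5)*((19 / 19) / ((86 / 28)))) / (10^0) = -56 / 43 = -1.30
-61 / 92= -0.66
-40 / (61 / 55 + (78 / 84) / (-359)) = -11057200 / 305871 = -36.15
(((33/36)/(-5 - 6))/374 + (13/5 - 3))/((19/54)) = -80829/71060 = -1.14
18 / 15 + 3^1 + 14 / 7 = 31 / 5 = 6.20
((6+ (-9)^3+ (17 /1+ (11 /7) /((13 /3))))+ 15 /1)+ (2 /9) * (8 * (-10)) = -580192 /819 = -708.42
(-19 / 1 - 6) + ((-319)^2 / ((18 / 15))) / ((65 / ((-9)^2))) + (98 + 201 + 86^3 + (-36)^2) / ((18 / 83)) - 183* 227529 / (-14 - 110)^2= 5474731171957 / 1798992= 3043221.52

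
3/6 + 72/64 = 13/8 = 1.62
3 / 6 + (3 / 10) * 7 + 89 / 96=1693 / 480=3.53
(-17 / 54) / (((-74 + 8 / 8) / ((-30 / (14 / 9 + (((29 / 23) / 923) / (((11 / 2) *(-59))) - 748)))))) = 234219557 / 1351347652640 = 0.00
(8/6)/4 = 0.33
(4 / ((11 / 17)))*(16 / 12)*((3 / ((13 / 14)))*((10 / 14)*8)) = 21760 / 143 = 152.17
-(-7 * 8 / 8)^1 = 7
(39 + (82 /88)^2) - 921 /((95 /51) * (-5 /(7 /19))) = 1333145617 /17472400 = 76.30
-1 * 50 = -50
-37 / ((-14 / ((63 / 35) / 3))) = 111 / 70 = 1.59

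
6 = 6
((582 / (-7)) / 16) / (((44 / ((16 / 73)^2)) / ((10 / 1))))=-23280 / 410333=-0.06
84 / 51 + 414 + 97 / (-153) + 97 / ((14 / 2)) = 459320 / 1071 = 428.87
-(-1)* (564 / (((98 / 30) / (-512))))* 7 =-4331520 / 7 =-618788.57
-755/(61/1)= -755/61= -12.38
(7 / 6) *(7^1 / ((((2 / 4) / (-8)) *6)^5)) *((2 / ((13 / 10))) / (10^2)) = -802816 / 47385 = -16.94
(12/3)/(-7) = -4/7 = -0.57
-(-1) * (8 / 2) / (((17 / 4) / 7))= 112 / 17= 6.59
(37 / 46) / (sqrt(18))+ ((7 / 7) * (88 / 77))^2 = 37 * sqrt(2) / 276+ 64 / 49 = 1.50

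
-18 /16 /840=-3 /2240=-0.00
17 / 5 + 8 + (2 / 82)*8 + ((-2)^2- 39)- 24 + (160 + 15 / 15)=23287 / 205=113.60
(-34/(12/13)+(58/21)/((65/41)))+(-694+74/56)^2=24449003377/50960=479768.51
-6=-6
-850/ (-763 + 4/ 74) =1.11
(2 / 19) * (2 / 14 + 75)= 1052 / 133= 7.91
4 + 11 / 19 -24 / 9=109 / 57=1.91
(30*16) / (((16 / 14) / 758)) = 318360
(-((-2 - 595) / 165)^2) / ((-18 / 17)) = 12.36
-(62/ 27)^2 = -3844/ 729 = -5.27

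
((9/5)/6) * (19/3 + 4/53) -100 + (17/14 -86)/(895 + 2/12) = -1956216987/19926410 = -98.17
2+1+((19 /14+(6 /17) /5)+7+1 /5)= 11.63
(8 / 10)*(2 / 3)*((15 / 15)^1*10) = 16 / 3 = 5.33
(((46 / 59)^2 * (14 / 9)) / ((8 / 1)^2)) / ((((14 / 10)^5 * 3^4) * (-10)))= -330625 / 97486323984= -0.00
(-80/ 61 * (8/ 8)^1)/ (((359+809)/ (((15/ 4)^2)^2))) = -253125/ 1139968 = -0.22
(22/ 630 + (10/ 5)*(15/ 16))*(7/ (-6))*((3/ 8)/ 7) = -4813/ 40320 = -0.12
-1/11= -0.09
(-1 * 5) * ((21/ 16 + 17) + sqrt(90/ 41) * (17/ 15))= -1465/ 16- 17 * sqrt(410)/ 41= -99.96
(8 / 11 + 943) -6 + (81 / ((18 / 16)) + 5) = 11162 / 11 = 1014.73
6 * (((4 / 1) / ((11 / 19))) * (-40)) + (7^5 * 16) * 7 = 20687984 / 11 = 1880725.82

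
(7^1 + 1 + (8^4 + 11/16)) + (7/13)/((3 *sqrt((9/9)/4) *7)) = 2561357/624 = 4104.74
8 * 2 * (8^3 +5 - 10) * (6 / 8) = 6084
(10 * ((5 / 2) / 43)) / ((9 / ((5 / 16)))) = 125 / 6192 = 0.02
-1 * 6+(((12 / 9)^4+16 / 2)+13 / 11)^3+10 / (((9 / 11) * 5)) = 1876.58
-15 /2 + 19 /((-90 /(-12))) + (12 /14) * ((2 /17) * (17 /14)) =-7121 /1470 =-4.84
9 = 9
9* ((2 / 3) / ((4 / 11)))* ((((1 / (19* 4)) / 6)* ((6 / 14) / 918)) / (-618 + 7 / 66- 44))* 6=-121 / 790174280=-0.00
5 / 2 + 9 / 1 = 23 / 2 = 11.50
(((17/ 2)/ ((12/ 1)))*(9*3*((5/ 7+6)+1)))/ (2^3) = 4131/ 224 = 18.44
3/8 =0.38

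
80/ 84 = 20/ 21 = 0.95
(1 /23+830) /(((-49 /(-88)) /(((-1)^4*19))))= 31920152 /1127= 28323.12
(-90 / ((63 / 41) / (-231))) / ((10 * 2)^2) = 1353 / 40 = 33.82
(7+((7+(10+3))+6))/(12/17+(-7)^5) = -561/285707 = -0.00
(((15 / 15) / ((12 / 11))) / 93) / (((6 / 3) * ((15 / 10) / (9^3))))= 297 / 124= 2.40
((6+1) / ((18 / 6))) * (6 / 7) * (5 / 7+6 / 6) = 24 / 7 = 3.43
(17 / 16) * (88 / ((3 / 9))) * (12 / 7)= 3366 / 7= 480.86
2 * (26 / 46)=26 / 23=1.13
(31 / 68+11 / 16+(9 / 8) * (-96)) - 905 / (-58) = -719805 / 7888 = -91.25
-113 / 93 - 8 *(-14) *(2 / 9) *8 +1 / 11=607622 / 3069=197.99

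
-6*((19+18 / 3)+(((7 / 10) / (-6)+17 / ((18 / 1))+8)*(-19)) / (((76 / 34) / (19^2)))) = 9742693 / 60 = 162378.22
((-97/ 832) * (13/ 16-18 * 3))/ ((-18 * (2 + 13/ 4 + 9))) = -82547/ 3414528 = -0.02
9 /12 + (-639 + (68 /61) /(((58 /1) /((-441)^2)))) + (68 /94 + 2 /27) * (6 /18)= 83506697225 /26938332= 3099.92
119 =119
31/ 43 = 0.72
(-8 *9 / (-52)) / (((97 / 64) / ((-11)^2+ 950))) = 1233792 / 1261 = 978.42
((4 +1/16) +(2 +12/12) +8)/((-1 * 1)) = -241/16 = -15.06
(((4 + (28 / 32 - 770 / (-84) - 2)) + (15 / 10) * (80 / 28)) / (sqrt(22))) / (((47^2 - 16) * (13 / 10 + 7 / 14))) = 13715 * sqrt(22) / 72947952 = 0.00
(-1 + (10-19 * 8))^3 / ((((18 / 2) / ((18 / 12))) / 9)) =-4386310.50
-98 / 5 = -19.60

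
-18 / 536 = -9 / 268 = -0.03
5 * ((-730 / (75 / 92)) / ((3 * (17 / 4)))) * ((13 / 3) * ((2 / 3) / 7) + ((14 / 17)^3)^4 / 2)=-909831908118042534080 / 5615895744657666279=-162.01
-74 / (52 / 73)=-2701 / 26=-103.88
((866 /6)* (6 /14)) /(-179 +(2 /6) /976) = -1267824 /3668777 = -0.35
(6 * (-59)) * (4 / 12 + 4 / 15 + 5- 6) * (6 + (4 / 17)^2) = 247800 / 289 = 857.44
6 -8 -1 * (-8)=6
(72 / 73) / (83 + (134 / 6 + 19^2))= 216 / 102127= 0.00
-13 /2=-6.50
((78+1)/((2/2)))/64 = 79/64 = 1.23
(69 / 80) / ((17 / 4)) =69 / 340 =0.20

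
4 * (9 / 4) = 9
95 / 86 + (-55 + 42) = -1023 / 86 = -11.90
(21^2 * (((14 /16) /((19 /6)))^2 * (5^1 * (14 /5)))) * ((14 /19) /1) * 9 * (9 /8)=771895089 /219488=3516.80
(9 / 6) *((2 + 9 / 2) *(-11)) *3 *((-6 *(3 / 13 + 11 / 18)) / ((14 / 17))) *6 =331551 / 28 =11841.11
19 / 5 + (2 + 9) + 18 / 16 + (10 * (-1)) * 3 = -563 / 40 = -14.08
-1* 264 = -264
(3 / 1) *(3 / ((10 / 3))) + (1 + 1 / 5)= 39 / 10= 3.90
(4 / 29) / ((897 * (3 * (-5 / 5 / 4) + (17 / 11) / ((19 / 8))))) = -3344 / 2159079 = -0.00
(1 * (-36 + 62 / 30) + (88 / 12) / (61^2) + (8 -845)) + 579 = -5431383 / 18605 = -291.93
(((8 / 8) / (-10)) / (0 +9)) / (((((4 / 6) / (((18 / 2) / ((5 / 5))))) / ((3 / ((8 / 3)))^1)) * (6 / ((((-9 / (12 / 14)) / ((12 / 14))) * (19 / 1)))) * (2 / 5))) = 8379 / 512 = 16.37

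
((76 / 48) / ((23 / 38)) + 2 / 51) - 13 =-24269 / 2346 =-10.34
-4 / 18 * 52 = -104 / 9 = -11.56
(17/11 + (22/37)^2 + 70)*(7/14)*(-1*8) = -4330908/15059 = -287.60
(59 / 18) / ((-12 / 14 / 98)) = -20237 / 54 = -374.76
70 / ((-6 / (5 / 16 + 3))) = -1855 / 48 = -38.65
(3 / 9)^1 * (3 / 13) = 1 / 13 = 0.08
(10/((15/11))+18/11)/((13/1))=296/429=0.69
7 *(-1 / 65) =-7 / 65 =-0.11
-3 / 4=-0.75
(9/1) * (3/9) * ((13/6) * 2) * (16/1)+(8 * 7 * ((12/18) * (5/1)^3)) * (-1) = -13376/3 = -4458.67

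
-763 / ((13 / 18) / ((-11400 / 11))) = 156567600 / 143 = 1094878.32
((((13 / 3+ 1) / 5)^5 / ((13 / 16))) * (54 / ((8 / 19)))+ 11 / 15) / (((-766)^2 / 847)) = 67726036147 / 214532662500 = 0.32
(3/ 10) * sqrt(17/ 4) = 3 * sqrt(17)/ 20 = 0.62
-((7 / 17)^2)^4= -0.00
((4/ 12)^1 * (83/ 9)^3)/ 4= 571787/ 8748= 65.36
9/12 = 3/4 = 0.75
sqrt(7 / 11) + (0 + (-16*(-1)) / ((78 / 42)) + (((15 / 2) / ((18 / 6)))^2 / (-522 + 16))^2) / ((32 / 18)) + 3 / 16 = sqrt(77) / 11 + 4289188197 / 852087808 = 5.83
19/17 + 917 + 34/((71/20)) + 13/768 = 927.71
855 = 855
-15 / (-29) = 15 / 29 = 0.52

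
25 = 25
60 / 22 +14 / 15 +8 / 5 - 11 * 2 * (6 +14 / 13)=-150.43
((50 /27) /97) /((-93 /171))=-950 /27063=-0.04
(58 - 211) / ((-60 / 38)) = 969 / 10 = 96.90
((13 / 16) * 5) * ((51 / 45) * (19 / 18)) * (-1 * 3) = -4199 / 288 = -14.58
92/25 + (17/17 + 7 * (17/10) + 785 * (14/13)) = 560277/650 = 861.96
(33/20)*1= 33/20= 1.65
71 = 71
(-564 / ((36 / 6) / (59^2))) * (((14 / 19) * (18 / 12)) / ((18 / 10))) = -11452490 / 57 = -200920.88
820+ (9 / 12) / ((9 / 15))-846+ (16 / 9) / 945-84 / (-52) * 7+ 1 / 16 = -23666087 / 1769040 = -13.38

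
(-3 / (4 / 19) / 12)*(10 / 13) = -95 / 104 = -0.91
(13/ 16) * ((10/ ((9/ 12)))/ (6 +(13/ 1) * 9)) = 65/ 738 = 0.09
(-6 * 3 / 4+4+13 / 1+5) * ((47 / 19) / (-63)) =-235 / 342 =-0.69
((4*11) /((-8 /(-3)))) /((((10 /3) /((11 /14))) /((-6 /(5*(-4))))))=1.17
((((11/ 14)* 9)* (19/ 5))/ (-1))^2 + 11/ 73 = 258339653/ 357700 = 722.22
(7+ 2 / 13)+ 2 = 119 / 13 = 9.15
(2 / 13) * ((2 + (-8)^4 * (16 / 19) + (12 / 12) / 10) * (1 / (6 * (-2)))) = -50443 / 1140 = -44.25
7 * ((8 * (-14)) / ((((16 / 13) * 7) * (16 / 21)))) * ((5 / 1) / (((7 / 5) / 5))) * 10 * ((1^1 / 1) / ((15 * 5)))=-2275 / 8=-284.38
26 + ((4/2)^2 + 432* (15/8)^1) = 840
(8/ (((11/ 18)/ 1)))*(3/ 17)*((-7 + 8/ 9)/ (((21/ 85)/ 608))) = -243200/ 7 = -34742.86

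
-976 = -976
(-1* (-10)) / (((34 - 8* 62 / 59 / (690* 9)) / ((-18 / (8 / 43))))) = -354482325 / 12456764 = -28.46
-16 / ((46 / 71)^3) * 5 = -3579110 / 12167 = -294.17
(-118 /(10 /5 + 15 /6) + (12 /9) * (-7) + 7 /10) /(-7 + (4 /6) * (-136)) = 3137 /8790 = 0.36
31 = 31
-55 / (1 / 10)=-550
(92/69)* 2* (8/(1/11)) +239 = 1421/3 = 473.67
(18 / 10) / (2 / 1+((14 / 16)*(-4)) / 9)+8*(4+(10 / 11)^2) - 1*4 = 626862 / 17545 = 35.73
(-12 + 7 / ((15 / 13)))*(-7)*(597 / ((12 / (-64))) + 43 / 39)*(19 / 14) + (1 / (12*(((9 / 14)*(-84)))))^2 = -4896754889119 / 27293760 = -179409.32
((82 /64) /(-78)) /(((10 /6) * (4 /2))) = -41 /8320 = -0.00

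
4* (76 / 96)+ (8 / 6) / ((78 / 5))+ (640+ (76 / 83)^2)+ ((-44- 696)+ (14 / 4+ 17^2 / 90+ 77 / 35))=-701217721 / 8060130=-87.00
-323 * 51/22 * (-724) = 5963226/11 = 542111.45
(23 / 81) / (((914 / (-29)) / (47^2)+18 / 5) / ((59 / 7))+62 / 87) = 434653885 / 1742085846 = 0.25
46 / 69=2 / 3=0.67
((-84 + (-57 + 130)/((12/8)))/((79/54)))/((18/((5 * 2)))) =-1060/79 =-13.42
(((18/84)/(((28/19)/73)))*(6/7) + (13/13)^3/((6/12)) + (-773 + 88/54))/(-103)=28163515/3815532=7.38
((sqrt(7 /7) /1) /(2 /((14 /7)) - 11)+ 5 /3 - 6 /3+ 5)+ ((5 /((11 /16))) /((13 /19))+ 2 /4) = 33668 /2145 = 15.70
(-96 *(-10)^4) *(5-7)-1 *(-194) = 1920194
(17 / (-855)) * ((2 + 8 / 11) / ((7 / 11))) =-34 / 399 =-0.09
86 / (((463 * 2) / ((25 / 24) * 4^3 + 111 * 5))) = 80195 / 1389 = 57.74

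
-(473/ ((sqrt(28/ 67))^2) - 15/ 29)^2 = -843860867161/ 659344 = -1279849.16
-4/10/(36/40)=-4/9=-0.44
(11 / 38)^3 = 1331 / 54872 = 0.02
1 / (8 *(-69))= -1 / 552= -0.00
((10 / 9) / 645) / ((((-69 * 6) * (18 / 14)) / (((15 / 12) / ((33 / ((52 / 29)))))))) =-455 / 2069936451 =-0.00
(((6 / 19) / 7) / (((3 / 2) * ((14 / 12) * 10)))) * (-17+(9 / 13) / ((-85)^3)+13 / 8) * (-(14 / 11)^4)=1154815473672 / 11104384094375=0.10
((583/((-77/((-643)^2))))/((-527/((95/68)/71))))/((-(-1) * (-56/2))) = -2081715715/498693776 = -4.17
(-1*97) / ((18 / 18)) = -97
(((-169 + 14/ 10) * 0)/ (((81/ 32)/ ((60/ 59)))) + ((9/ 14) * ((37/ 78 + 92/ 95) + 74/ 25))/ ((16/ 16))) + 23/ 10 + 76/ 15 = 5289197/ 518700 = 10.20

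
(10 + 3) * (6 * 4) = 312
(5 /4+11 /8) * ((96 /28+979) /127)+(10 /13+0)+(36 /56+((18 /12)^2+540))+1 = 52234699 /92456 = 564.97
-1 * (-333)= 333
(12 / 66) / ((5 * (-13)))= -2 / 715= -0.00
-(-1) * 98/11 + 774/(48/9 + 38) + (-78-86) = -98119/715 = -137.23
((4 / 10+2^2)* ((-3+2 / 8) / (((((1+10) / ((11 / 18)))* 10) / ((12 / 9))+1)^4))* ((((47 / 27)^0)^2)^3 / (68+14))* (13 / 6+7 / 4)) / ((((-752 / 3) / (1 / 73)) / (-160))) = -121 / 8191290671104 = -0.00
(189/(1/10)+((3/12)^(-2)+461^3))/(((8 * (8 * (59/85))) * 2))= 8327797395/7552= 1102727.41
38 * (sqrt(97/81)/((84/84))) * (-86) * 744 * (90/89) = -24313920 * sqrt(97)/89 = -2690610.57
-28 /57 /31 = -0.02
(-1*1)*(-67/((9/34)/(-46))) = -104788/9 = -11643.11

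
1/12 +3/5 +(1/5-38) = -2227/60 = -37.12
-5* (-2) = 10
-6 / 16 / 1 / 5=-3 / 40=-0.08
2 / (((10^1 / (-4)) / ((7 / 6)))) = -0.93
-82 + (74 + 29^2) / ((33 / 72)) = 21058 / 11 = 1914.36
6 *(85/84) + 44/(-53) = 3889/742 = 5.24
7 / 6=1.17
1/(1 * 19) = 1/19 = 0.05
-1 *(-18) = 18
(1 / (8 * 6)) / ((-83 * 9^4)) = -1 / 26139024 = -0.00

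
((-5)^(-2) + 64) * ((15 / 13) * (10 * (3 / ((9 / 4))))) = 12808 / 13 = 985.23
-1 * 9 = -9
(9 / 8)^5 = 59049 / 32768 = 1.80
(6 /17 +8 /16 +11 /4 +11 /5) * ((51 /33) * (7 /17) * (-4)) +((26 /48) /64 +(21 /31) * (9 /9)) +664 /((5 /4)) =23022445541 /44520960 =517.11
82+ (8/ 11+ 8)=998/ 11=90.73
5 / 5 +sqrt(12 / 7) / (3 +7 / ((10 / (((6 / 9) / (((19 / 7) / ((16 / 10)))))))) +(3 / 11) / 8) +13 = 250800 *sqrt(21) / 2904797 +14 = 14.40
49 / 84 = 7 / 12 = 0.58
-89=-89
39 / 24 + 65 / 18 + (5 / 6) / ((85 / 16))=6601 / 1224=5.39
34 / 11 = 3.09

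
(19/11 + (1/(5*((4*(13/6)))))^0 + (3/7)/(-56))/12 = 3909/17248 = 0.23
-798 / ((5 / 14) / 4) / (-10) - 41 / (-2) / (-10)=89171 / 100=891.71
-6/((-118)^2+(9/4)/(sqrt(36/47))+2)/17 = -594176/23444401633+16 * sqrt(47)/23444401633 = -0.00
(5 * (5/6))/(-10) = -5/12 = -0.42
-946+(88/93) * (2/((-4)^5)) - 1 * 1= -5636555/5952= -947.00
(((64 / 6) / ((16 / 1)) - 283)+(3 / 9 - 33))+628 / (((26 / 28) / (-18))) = -162351 / 13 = -12488.54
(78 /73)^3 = 474552 /389017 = 1.22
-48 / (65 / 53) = -2544 / 65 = -39.14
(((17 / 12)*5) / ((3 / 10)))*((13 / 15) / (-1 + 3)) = 1105 / 108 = 10.23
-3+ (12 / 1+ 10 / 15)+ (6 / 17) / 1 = 511 / 51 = 10.02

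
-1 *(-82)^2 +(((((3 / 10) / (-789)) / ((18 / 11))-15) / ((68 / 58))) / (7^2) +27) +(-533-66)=-575444731459 / 78868440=-7296.26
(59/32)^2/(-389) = -3481/398336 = -0.01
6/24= 1/4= 0.25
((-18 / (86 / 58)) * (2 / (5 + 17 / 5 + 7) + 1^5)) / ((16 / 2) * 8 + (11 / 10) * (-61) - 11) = 151380 / 155617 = 0.97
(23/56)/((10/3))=0.12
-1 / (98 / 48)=-24 / 49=-0.49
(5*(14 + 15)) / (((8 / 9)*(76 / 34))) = 22185 / 304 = 72.98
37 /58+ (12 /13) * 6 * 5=21361 /754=28.33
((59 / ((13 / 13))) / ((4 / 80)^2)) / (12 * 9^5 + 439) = 23600 / 709027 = 0.03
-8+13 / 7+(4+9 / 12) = -39 / 28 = -1.39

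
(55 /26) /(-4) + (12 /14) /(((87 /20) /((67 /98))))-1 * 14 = -14890557 /1034488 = -14.39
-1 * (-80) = 80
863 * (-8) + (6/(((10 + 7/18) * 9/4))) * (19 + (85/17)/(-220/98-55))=-241256216/34969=-6899.15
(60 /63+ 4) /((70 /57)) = 4.03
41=41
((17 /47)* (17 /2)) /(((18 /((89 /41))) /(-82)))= -25721 /846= -30.40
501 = 501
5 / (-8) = -0.62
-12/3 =-4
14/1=14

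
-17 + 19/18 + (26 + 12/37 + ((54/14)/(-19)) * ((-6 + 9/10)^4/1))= -56228777191/442890000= -126.96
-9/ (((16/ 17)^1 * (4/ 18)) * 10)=-1377/ 320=-4.30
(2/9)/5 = 2/45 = 0.04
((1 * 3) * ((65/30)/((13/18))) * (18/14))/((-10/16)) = -648/35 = -18.51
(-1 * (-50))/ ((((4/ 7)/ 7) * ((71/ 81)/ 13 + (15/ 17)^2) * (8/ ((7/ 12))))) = 52.79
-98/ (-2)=49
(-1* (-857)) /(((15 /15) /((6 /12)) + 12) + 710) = 857 /724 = 1.18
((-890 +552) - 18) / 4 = -89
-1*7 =-7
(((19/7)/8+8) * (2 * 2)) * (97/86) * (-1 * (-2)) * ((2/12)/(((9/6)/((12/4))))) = 45299/1806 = 25.08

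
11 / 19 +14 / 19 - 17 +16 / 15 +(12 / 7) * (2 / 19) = -28802 / 1995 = -14.44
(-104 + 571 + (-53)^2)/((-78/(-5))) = 210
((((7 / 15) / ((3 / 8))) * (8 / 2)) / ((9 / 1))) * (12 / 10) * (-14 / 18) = -3136 / 6075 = -0.52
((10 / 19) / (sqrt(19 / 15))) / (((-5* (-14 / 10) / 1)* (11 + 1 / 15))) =75* sqrt(285) / 209741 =0.01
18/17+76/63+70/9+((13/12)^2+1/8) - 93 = -466433/5712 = -81.66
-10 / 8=-5 / 4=-1.25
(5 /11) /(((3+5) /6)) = 15 /44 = 0.34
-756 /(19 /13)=-9828 /19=-517.26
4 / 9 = 0.44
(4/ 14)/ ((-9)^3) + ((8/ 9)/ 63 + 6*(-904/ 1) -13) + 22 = -3947525/ 729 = -5414.99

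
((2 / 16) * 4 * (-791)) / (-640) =791 / 1280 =0.62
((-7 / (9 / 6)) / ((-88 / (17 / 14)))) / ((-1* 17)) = -0.00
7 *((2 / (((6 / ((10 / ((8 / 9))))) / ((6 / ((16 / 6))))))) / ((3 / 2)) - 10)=-245 / 8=-30.62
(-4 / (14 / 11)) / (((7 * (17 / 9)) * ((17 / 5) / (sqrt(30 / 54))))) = -330 * sqrt(5) / 14161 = -0.05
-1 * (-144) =144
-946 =-946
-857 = -857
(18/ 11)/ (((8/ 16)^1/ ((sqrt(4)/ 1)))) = 72/ 11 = 6.55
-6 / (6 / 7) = -7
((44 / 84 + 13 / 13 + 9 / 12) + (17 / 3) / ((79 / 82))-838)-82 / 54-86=-54788579 / 59724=-917.36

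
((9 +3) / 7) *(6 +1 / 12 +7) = 157 / 7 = 22.43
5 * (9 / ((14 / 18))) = 405 / 7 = 57.86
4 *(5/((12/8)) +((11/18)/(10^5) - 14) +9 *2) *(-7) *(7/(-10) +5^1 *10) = -45553237961/4500000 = -10122.94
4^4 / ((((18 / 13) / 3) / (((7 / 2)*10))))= 58240 / 3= 19413.33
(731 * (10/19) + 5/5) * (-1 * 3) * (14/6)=-51303/19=-2700.16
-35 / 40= -7 / 8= -0.88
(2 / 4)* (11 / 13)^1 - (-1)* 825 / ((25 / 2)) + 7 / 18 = 7817 / 117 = 66.81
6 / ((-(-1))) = 6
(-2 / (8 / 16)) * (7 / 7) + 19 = 15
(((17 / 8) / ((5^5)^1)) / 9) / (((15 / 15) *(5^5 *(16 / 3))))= 17 / 3750000000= 0.00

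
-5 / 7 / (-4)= 5 / 28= 0.18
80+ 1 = 81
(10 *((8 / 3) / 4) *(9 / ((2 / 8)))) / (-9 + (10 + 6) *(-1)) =-48 / 5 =-9.60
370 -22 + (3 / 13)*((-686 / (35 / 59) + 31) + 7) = 5844 / 65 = 89.91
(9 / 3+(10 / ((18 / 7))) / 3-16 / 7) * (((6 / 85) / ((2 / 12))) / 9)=304 / 3213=0.09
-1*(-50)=50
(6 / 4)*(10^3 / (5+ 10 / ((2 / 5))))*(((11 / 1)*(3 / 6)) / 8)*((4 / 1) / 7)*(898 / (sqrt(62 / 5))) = 123475*sqrt(310) / 434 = 5009.22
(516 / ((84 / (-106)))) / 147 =-4558 / 1029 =-4.43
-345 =-345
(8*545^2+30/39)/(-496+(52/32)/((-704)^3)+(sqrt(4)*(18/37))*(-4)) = -3190334151815331840/671164741458029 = -4753.43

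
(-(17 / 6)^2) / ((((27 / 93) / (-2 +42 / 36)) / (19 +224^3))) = 55941205465 / 216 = 258987062.34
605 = 605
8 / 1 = 8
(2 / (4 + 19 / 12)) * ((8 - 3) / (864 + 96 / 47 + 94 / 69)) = 194580 / 94235299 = 0.00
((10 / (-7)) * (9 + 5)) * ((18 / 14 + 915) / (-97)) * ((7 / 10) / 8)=3207 / 194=16.53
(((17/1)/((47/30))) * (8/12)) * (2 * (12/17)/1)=480/47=10.21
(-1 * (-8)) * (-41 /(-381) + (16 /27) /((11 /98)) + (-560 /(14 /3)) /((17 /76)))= -2724343720 /641223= -4248.67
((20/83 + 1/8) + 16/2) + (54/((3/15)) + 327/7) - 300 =116573/4648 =25.08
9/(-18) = -1/2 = -0.50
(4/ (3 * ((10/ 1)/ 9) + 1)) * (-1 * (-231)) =2772/ 13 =213.23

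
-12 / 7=-1.71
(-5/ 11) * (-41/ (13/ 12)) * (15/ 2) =18450/ 143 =129.02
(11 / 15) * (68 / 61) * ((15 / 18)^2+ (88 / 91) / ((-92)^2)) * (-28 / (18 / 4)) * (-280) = 100838909248 / 101937771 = 989.22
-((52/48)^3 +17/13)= -57937/22464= -2.58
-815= -815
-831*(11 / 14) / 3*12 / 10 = -9141 / 35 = -261.17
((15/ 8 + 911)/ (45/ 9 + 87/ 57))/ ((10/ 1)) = 138757/ 9920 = 13.99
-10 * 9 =-90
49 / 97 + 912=88513 / 97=912.51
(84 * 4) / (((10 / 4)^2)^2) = 5376 / 625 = 8.60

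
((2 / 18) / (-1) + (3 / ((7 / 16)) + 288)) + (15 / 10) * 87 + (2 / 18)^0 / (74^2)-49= 129800429 / 344988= 376.25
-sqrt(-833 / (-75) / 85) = -7 * sqrt(15) / 75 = -0.36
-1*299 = -299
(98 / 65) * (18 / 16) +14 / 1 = 4081 / 260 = 15.70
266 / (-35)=-38 / 5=-7.60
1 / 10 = 0.10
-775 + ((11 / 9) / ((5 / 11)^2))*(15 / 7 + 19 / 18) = -21434857 / 28350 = -756.08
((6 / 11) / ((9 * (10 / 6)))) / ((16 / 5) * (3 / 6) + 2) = 1 / 99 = 0.01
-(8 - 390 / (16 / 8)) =187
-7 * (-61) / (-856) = -427 / 856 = -0.50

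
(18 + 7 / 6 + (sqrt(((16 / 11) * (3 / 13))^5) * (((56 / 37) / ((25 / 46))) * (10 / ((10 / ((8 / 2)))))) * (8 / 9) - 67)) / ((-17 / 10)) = 1435 / 51 - 168820736 * sqrt(429) / 9196631015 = 27.76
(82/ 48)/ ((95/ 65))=533/ 456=1.17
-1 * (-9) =9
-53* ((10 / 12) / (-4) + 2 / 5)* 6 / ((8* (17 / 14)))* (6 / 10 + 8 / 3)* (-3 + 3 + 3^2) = -1254351 / 6800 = -184.46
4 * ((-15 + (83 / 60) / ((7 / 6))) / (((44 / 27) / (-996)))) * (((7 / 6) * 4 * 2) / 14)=8668188 / 385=22514.77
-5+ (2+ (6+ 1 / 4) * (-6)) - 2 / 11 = -40.68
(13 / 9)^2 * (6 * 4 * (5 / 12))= 1690 / 81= 20.86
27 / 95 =0.28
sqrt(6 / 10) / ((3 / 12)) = 4 * sqrt(15) / 5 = 3.10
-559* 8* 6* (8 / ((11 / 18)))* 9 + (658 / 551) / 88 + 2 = -76642446671 / 24244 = -3161295.44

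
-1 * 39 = -39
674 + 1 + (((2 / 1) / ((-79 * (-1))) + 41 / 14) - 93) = 646959 / 1106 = 584.95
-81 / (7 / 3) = -243 / 7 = -34.71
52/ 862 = 26/ 431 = 0.06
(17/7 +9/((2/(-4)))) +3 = -88/7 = -12.57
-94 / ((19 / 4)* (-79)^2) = -376 / 118579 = -0.00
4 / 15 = 0.27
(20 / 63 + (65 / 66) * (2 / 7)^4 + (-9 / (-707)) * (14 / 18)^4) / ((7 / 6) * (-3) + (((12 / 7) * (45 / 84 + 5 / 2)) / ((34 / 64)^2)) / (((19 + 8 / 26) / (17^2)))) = 320858115686 / 266016537315837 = 0.00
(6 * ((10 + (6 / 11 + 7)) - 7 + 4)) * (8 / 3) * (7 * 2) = 35840 / 11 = 3258.18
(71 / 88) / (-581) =-71 / 51128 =-0.00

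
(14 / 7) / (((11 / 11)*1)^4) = 2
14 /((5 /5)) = 14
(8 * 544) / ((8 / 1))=544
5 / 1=5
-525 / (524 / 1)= -525 / 524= -1.00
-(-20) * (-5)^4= 12500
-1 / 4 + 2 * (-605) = -4841 / 4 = -1210.25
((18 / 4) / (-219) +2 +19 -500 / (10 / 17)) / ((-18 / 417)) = 16824143 / 876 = 19205.64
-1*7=-7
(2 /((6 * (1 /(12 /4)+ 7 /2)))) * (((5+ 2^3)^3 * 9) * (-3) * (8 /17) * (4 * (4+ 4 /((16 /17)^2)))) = -32328855 /391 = -82682.49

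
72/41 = 1.76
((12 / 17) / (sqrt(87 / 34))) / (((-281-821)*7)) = -2*sqrt(2958) / 1901501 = -0.00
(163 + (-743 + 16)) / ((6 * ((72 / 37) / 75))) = -43475 / 12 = -3622.92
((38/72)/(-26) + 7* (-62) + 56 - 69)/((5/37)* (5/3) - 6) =15481207/199992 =77.41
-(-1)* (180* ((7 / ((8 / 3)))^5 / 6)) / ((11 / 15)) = 918922725 / 180224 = 5098.78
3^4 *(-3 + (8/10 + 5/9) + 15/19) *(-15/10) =19737/190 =103.88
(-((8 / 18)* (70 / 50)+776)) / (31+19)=-17474 / 1125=-15.53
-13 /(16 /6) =-39 /8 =-4.88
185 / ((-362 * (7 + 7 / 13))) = -2405 / 35476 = -0.07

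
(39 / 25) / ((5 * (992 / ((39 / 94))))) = 1521 / 11656000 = 0.00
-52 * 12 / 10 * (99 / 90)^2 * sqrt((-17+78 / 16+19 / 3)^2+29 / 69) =-1573 * sqrt(10348873) / 11500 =-440.03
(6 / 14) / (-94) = -3 / 658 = -0.00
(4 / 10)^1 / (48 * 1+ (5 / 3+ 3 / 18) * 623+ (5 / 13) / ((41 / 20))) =6396 / 19033765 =0.00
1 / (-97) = -1 / 97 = -0.01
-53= -53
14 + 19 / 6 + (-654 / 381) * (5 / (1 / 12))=-65399 / 762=-85.83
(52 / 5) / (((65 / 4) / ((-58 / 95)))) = -0.39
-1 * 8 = -8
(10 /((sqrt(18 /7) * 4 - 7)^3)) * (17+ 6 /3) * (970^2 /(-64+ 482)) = -15581341636 /14641 - 4163595408 * sqrt(14) /14641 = -2128276.02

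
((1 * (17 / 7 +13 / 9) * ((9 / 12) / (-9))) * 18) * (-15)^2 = -1307.14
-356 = -356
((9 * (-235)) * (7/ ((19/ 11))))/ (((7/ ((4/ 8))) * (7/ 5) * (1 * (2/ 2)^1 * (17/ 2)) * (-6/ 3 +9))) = -7.35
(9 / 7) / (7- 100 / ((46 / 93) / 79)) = -207 / 2570323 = -0.00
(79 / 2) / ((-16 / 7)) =-553 / 32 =-17.28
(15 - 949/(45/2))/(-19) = 1223/855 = 1.43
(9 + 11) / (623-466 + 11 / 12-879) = -240 / 8653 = -0.03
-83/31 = -2.68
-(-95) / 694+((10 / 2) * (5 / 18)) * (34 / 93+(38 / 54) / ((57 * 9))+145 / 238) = 50147530085 / 33594498252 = 1.49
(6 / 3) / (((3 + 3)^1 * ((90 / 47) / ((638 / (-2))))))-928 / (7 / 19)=-2574.39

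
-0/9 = 0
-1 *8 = -8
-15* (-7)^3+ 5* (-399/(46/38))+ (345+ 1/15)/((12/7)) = 3827684/1035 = 3698.25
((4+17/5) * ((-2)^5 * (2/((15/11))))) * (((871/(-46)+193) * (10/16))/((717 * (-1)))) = 4345132/82455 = 52.70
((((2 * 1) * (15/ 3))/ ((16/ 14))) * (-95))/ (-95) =35/ 4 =8.75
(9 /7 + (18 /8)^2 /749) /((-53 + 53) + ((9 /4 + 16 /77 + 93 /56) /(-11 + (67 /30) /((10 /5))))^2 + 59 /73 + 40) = 37419374837999 /1186497156002812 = 0.03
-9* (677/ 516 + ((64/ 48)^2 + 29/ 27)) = -19337/ 516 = -37.47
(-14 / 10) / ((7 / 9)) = -9 / 5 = -1.80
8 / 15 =0.53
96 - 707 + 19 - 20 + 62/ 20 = -6089/ 10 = -608.90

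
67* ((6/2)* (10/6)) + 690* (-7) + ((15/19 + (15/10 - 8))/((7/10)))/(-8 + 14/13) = -1536887/342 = -4493.82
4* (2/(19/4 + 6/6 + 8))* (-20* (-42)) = 5376/11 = 488.73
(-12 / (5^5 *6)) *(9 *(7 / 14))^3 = -729 / 12500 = -0.06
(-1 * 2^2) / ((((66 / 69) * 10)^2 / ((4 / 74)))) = -529 / 223850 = -0.00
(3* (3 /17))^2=81 /289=0.28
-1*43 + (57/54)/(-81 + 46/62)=-1926301/44784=-43.01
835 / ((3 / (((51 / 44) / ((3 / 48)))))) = 56780 / 11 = 5161.82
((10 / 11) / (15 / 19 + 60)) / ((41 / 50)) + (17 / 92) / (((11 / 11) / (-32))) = -5.89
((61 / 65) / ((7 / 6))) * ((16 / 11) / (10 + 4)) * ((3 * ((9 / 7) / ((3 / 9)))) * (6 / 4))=355752 / 245245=1.45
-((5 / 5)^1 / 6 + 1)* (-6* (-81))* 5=-2835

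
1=1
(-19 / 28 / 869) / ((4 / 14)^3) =-931 / 27808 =-0.03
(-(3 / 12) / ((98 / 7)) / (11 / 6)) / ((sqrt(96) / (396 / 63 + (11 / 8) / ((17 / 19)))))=-677 * sqrt(6) / 213248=-0.01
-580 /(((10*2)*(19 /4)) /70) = -8120 /19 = -427.37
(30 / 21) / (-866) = -5 / 3031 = -0.00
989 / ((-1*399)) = -989 / 399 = -2.48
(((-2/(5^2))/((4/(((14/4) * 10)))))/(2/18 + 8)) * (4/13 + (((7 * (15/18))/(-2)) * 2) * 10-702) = 622461/9490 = 65.59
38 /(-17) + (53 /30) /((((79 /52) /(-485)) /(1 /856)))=-4990729 /1724412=-2.89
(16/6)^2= 7.11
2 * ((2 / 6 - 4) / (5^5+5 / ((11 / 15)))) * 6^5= -313632 / 17225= -18.21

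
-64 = -64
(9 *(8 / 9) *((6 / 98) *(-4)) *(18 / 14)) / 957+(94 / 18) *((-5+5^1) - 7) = -36000785 / 984753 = -36.56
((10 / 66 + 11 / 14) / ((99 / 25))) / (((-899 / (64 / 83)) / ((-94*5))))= 162808000 / 1706416173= 0.10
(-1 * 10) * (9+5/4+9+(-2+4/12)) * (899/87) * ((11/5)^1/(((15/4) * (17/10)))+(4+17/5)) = -12918475/918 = -14072.41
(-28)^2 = 784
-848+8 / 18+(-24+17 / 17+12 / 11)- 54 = -91423 / 99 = -923.46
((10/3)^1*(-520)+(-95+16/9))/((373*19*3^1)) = -16439/191349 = -0.09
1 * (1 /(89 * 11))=1 /979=0.00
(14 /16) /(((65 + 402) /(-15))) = -105 /3736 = -0.03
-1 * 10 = -10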